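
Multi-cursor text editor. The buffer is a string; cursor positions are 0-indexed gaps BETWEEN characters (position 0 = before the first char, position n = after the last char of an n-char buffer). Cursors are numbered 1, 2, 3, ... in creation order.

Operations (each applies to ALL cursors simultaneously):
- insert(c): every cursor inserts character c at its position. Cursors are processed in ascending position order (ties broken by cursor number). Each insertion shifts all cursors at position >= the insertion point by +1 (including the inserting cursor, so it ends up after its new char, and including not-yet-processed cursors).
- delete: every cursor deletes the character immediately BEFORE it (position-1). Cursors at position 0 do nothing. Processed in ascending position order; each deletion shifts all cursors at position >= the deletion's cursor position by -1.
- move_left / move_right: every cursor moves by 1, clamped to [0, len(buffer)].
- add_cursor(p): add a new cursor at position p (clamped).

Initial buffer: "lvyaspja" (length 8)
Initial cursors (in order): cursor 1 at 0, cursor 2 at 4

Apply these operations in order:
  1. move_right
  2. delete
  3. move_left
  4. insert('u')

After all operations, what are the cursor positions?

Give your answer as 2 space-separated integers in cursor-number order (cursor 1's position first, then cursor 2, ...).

Answer: 1 4

Derivation:
After op 1 (move_right): buffer="lvyaspja" (len 8), cursors c1@1 c2@5, authorship ........
After op 2 (delete): buffer="vyapja" (len 6), cursors c1@0 c2@3, authorship ......
After op 3 (move_left): buffer="vyapja" (len 6), cursors c1@0 c2@2, authorship ......
After op 4 (insert('u')): buffer="uvyuapja" (len 8), cursors c1@1 c2@4, authorship 1..2....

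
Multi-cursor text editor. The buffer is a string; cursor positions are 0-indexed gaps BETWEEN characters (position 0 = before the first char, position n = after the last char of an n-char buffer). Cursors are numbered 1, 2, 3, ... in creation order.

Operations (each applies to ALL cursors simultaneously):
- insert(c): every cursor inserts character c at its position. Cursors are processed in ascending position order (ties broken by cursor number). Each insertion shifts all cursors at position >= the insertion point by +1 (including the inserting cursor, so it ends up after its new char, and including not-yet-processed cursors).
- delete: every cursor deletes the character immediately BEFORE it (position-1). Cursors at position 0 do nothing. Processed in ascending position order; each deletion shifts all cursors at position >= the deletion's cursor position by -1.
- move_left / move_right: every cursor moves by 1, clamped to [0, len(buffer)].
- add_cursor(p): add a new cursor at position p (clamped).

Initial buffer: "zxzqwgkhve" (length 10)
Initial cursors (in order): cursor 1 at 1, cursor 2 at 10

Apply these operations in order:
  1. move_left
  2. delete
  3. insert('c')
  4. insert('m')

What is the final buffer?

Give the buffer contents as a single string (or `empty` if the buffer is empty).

Answer: cmzxzqwgkhcme

Derivation:
After op 1 (move_left): buffer="zxzqwgkhve" (len 10), cursors c1@0 c2@9, authorship ..........
After op 2 (delete): buffer="zxzqwgkhe" (len 9), cursors c1@0 c2@8, authorship .........
After op 3 (insert('c')): buffer="czxzqwgkhce" (len 11), cursors c1@1 c2@10, authorship 1........2.
After op 4 (insert('m')): buffer="cmzxzqwgkhcme" (len 13), cursors c1@2 c2@12, authorship 11........22.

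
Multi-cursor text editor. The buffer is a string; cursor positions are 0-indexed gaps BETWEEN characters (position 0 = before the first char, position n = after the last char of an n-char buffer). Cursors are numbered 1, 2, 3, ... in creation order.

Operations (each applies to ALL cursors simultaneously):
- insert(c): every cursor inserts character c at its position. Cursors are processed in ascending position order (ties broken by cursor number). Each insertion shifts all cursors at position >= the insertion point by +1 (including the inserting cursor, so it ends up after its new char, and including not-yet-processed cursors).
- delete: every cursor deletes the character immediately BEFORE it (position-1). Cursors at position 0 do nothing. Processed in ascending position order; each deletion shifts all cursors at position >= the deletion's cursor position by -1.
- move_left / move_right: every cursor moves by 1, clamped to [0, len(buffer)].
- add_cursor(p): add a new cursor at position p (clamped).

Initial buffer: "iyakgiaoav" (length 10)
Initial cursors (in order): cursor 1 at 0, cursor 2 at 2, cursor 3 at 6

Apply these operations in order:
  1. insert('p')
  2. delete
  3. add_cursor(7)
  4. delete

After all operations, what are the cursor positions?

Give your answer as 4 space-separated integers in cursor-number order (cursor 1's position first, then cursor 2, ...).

After op 1 (insert('p')): buffer="piypakgipaoav" (len 13), cursors c1@1 c2@4 c3@9, authorship 1..2....3....
After op 2 (delete): buffer="iyakgiaoav" (len 10), cursors c1@0 c2@2 c3@6, authorship ..........
After op 3 (add_cursor(7)): buffer="iyakgiaoav" (len 10), cursors c1@0 c2@2 c3@6 c4@7, authorship ..........
After op 4 (delete): buffer="iakgoav" (len 7), cursors c1@0 c2@1 c3@4 c4@4, authorship .......

Answer: 0 1 4 4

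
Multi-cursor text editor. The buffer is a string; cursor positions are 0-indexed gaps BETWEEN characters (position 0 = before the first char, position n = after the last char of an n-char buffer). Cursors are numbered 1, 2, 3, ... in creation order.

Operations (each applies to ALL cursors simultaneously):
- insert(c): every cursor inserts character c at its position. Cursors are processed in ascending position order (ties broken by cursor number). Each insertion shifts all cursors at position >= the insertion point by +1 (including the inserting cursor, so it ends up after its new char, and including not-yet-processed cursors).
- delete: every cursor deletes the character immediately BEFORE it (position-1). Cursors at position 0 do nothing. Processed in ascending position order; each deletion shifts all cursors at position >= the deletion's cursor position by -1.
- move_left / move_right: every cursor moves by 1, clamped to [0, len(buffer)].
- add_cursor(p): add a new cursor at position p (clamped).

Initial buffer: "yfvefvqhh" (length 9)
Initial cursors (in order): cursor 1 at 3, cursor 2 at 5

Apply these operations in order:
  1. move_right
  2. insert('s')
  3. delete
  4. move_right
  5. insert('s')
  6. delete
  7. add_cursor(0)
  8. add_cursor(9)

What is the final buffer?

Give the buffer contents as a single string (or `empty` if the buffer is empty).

After op 1 (move_right): buffer="yfvefvqhh" (len 9), cursors c1@4 c2@6, authorship .........
After op 2 (insert('s')): buffer="yfvesfvsqhh" (len 11), cursors c1@5 c2@8, authorship ....1..2...
After op 3 (delete): buffer="yfvefvqhh" (len 9), cursors c1@4 c2@6, authorship .........
After op 4 (move_right): buffer="yfvefvqhh" (len 9), cursors c1@5 c2@7, authorship .........
After op 5 (insert('s')): buffer="yfvefsvqshh" (len 11), cursors c1@6 c2@9, authorship .....1..2..
After op 6 (delete): buffer="yfvefvqhh" (len 9), cursors c1@5 c2@7, authorship .........
After op 7 (add_cursor(0)): buffer="yfvefvqhh" (len 9), cursors c3@0 c1@5 c2@7, authorship .........
After op 8 (add_cursor(9)): buffer="yfvefvqhh" (len 9), cursors c3@0 c1@5 c2@7 c4@9, authorship .........

Answer: yfvefvqhh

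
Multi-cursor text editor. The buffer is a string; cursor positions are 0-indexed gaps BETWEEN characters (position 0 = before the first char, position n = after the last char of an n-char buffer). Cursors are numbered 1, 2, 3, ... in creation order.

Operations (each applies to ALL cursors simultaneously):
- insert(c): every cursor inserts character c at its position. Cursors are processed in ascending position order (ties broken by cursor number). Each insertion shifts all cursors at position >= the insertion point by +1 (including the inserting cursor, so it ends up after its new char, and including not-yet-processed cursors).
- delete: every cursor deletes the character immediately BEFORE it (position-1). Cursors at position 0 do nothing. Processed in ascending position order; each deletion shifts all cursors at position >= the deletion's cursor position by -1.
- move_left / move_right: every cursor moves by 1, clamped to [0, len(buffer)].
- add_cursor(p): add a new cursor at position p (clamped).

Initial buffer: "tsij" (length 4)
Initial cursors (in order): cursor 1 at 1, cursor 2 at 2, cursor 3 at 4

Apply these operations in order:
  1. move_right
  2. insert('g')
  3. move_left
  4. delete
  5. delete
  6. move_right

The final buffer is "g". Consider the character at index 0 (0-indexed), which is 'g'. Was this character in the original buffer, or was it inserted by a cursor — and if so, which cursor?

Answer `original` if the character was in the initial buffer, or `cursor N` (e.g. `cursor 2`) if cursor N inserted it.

Answer: cursor 3

Derivation:
After op 1 (move_right): buffer="tsij" (len 4), cursors c1@2 c2@3 c3@4, authorship ....
After op 2 (insert('g')): buffer="tsgigjg" (len 7), cursors c1@3 c2@5 c3@7, authorship ..1.2.3
After op 3 (move_left): buffer="tsgigjg" (len 7), cursors c1@2 c2@4 c3@6, authorship ..1.2.3
After op 4 (delete): buffer="tggg" (len 4), cursors c1@1 c2@2 c3@3, authorship .123
After op 5 (delete): buffer="g" (len 1), cursors c1@0 c2@0 c3@0, authorship 3
After op 6 (move_right): buffer="g" (len 1), cursors c1@1 c2@1 c3@1, authorship 3
Authorship (.=original, N=cursor N): 3
Index 0: author = 3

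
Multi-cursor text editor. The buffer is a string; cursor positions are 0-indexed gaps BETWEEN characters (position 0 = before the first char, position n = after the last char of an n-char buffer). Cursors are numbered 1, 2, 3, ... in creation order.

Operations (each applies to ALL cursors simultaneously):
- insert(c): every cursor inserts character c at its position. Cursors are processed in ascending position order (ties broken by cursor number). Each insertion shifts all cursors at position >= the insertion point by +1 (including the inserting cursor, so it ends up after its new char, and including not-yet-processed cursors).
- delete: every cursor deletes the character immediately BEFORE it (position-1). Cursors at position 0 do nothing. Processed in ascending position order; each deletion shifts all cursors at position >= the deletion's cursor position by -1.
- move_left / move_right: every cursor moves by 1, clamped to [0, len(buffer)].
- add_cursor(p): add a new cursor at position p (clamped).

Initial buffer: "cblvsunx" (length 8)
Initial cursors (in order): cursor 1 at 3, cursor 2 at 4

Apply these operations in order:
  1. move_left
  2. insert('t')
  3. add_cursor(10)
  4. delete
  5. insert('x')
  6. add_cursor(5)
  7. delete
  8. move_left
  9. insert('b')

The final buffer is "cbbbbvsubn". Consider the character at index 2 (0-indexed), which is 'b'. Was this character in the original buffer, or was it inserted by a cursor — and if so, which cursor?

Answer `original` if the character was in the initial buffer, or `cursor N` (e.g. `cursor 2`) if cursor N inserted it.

After op 1 (move_left): buffer="cblvsunx" (len 8), cursors c1@2 c2@3, authorship ........
After op 2 (insert('t')): buffer="cbtltvsunx" (len 10), cursors c1@3 c2@5, authorship ..1.2.....
After op 3 (add_cursor(10)): buffer="cbtltvsunx" (len 10), cursors c1@3 c2@5 c3@10, authorship ..1.2.....
After op 4 (delete): buffer="cblvsun" (len 7), cursors c1@2 c2@3 c3@7, authorship .......
After op 5 (insert('x')): buffer="cbxlxvsunx" (len 10), cursors c1@3 c2@5 c3@10, authorship ..1.2....3
After op 6 (add_cursor(5)): buffer="cbxlxvsunx" (len 10), cursors c1@3 c2@5 c4@5 c3@10, authorship ..1.2....3
After op 7 (delete): buffer="cbvsun" (len 6), cursors c1@2 c2@2 c4@2 c3@6, authorship ......
After op 8 (move_left): buffer="cbvsun" (len 6), cursors c1@1 c2@1 c4@1 c3@5, authorship ......
After op 9 (insert('b')): buffer="cbbbbvsubn" (len 10), cursors c1@4 c2@4 c4@4 c3@9, authorship .124....3.
Authorship (.=original, N=cursor N): . 1 2 4 . . . . 3 .
Index 2: author = 2

Answer: cursor 2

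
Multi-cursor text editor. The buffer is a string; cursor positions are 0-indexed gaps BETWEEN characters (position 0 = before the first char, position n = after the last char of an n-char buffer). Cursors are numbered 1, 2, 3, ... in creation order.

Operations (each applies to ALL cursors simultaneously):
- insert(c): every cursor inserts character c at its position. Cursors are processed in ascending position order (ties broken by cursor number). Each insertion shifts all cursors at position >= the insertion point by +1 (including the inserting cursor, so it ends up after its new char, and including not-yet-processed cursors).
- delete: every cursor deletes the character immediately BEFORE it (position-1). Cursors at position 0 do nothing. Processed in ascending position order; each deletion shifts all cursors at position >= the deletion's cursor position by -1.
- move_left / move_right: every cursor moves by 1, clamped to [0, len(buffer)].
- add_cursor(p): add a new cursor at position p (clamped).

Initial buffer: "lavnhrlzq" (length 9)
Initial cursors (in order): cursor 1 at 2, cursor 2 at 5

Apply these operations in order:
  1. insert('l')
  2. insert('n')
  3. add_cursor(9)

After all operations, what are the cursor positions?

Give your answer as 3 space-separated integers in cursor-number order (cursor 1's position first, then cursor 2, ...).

Answer: 4 9 9

Derivation:
After op 1 (insert('l')): buffer="lalvnhlrlzq" (len 11), cursors c1@3 c2@7, authorship ..1...2....
After op 2 (insert('n')): buffer="lalnvnhlnrlzq" (len 13), cursors c1@4 c2@9, authorship ..11...22....
After op 3 (add_cursor(9)): buffer="lalnvnhlnrlzq" (len 13), cursors c1@4 c2@9 c3@9, authorship ..11...22....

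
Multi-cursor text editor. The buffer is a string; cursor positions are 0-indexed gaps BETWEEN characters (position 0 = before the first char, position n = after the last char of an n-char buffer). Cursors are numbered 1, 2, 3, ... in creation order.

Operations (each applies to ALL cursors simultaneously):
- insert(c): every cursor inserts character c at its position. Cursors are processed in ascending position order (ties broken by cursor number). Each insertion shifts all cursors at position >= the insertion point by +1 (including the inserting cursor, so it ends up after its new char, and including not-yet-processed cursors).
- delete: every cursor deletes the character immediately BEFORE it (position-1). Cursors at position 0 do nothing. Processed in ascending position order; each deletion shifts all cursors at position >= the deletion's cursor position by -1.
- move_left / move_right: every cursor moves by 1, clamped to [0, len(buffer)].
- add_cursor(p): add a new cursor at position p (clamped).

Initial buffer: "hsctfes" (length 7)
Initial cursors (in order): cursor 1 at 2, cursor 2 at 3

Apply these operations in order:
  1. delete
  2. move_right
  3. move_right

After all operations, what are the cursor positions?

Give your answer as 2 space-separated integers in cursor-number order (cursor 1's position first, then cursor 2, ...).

Answer: 3 3

Derivation:
After op 1 (delete): buffer="htfes" (len 5), cursors c1@1 c2@1, authorship .....
After op 2 (move_right): buffer="htfes" (len 5), cursors c1@2 c2@2, authorship .....
After op 3 (move_right): buffer="htfes" (len 5), cursors c1@3 c2@3, authorship .....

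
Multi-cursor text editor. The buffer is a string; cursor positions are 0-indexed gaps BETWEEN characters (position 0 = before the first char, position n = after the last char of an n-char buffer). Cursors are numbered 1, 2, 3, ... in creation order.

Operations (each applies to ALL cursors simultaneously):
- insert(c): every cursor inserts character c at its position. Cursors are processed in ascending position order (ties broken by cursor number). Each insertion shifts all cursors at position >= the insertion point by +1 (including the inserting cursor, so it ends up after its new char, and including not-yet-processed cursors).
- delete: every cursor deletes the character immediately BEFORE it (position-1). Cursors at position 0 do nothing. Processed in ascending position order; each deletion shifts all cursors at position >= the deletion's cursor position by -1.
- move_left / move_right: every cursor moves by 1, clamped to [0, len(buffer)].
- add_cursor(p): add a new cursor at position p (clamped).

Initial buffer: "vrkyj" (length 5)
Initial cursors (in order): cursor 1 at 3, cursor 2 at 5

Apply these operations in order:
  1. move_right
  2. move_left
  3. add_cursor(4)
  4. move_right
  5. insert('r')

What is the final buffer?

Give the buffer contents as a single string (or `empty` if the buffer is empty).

After op 1 (move_right): buffer="vrkyj" (len 5), cursors c1@4 c2@5, authorship .....
After op 2 (move_left): buffer="vrkyj" (len 5), cursors c1@3 c2@4, authorship .....
After op 3 (add_cursor(4)): buffer="vrkyj" (len 5), cursors c1@3 c2@4 c3@4, authorship .....
After op 4 (move_right): buffer="vrkyj" (len 5), cursors c1@4 c2@5 c3@5, authorship .....
After op 5 (insert('r')): buffer="vrkyrjrr" (len 8), cursors c1@5 c2@8 c3@8, authorship ....1.23

Answer: vrkyrjrr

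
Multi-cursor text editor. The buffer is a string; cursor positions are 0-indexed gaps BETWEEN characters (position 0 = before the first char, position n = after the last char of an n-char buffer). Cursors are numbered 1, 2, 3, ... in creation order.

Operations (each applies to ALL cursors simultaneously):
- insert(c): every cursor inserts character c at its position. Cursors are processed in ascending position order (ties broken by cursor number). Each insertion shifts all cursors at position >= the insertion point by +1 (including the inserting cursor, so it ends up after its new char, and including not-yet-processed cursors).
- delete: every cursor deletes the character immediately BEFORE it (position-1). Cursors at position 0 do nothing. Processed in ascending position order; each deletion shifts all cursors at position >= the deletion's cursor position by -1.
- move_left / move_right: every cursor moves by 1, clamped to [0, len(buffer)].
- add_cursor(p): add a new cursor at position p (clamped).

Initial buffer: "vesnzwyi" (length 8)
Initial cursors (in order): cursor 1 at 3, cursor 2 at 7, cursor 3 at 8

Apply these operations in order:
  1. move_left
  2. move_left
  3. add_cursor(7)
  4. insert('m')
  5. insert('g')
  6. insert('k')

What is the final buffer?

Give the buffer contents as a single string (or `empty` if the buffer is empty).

Answer: vmgkesnzmgkwmgkymgki

Derivation:
After op 1 (move_left): buffer="vesnzwyi" (len 8), cursors c1@2 c2@6 c3@7, authorship ........
After op 2 (move_left): buffer="vesnzwyi" (len 8), cursors c1@1 c2@5 c3@6, authorship ........
After op 3 (add_cursor(7)): buffer="vesnzwyi" (len 8), cursors c1@1 c2@5 c3@6 c4@7, authorship ........
After op 4 (insert('m')): buffer="vmesnzmwmymi" (len 12), cursors c1@2 c2@7 c3@9 c4@11, authorship .1....2.3.4.
After op 5 (insert('g')): buffer="vmgesnzmgwmgymgi" (len 16), cursors c1@3 c2@9 c3@12 c4@15, authorship .11....22.33.44.
After op 6 (insert('k')): buffer="vmgkesnzmgkwmgkymgki" (len 20), cursors c1@4 c2@11 c3@15 c4@19, authorship .111....222.333.444.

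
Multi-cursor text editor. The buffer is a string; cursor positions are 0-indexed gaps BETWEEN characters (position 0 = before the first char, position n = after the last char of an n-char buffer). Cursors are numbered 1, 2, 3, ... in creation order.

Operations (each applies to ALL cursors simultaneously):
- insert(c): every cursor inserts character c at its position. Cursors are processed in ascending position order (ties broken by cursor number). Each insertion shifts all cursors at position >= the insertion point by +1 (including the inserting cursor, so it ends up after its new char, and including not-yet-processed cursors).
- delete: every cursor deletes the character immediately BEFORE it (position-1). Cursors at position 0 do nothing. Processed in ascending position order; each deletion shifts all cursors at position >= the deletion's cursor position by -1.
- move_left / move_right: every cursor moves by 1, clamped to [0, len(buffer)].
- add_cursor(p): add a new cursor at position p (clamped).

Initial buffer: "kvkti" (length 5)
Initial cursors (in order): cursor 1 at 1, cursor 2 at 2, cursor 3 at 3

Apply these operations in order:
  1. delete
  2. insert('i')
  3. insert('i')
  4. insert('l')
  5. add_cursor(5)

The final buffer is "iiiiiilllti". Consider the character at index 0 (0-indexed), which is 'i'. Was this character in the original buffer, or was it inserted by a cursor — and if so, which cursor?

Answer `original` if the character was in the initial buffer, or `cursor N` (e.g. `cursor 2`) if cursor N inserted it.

After op 1 (delete): buffer="ti" (len 2), cursors c1@0 c2@0 c3@0, authorship ..
After op 2 (insert('i')): buffer="iiiti" (len 5), cursors c1@3 c2@3 c3@3, authorship 123..
After op 3 (insert('i')): buffer="iiiiiiti" (len 8), cursors c1@6 c2@6 c3@6, authorship 123123..
After op 4 (insert('l')): buffer="iiiiiilllti" (len 11), cursors c1@9 c2@9 c3@9, authorship 123123123..
After op 5 (add_cursor(5)): buffer="iiiiiilllti" (len 11), cursors c4@5 c1@9 c2@9 c3@9, authorship 123123123..
Authorship (.=original, N=cursor N): 1 2 3 1 2 3 1 2 3 . .
Index 0: author = 1

Answer: cursor 1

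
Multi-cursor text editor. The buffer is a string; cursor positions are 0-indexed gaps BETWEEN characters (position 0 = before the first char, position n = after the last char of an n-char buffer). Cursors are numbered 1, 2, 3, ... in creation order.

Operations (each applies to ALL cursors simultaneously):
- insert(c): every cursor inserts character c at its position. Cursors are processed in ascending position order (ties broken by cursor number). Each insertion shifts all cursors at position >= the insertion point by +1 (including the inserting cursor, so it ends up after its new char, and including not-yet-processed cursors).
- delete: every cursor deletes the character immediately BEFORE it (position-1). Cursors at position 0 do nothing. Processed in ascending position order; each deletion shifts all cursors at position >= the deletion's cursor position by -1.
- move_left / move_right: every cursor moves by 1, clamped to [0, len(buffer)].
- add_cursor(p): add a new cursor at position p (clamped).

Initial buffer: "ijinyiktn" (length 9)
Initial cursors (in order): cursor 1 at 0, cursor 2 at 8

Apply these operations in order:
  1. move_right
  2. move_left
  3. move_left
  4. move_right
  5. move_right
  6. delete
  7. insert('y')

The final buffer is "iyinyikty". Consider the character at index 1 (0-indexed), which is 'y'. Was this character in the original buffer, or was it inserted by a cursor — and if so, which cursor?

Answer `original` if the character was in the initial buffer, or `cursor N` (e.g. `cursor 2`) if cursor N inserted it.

Answer: cursor 1

Derivation:
After op 1 (move_right): buffer="ijinyiktn" (len 9), cursors c1@1 c2@9, authorship .........
After op 2 (move_left): buffer="ijinyiktn" (len 9), cursors c1@0 c2@8, authorship .........
After op 3 (move_left): buffer="ijinyiktn" (len 9), cursors c1@0 c2@7, authorship .........
After op 4 (move_right): buffer="ijinyiktn" (len 9), cursors c1@1 c2@8, authorship .........
After op 5 (move_right): buffer="ijinyiktn" (len 9), cursors c1@2 c2@9, authorship .........
After op 6 (delete): buffer="iinyikt" (len 7), cursors c1@1 c2@7, authorship .......
After op 7 (insert('y')): buffer="iyinyikty" (len 9), cursors c1@2 c2@9, authorship .1......2
Authorship (.=original, N=cursor N): . 1 . . . . . . 2
Index 1: author = 1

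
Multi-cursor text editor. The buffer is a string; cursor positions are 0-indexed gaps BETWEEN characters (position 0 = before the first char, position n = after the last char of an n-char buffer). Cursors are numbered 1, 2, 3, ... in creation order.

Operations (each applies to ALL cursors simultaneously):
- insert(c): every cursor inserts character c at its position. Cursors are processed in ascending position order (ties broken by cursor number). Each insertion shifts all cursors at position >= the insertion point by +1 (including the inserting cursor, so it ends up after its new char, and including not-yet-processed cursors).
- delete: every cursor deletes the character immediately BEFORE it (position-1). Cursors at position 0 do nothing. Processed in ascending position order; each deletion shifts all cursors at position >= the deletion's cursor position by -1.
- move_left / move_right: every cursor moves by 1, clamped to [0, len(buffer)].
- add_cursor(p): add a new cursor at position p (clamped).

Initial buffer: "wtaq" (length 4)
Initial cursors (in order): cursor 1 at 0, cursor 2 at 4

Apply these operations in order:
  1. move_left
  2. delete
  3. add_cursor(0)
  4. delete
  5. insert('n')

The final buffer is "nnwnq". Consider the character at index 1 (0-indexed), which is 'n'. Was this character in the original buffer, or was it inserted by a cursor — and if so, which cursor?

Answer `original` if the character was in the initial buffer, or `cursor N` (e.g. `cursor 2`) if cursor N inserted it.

Answer: cursor 3

Derivation:
After op 1 (move_left): buffer="wtaq" (len 4), cursors c1@0 c2@3, authorship ....
After op 2 (delete): buffer="wtq" (len 3), cursors c1@0 c2@2, authorship ...
After op 3 (add_cursor(0)): buffer="wtq" (len 3), cursors c1@0 c3@0 c2@2, authorship ...
After op 4 (delete): buffer="wq" (len 2), cursors c1@0 c3@0 c2@1, authorship ..
After op 5 (insert('n')): buffer="nnwnq" (len 5), cursors c1@2 c3@2 c2@4, authorship 13.2.
Authorship (.=original, N=cursor N): 1 3 . 2 .
Index 1: author = 3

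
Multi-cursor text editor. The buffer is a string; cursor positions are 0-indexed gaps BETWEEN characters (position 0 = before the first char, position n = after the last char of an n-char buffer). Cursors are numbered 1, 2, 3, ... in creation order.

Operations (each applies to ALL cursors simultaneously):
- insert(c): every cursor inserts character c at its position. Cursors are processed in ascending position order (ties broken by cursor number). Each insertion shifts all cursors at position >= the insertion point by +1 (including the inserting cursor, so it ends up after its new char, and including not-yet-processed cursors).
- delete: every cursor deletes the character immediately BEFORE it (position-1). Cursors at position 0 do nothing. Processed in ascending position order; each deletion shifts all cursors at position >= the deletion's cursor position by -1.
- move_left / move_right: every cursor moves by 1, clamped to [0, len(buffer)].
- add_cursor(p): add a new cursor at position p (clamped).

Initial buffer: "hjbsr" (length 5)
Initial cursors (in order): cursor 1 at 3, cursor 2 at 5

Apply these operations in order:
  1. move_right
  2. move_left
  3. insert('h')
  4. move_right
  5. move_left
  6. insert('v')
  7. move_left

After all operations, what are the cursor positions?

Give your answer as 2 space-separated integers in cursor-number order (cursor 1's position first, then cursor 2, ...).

After op 1 (move_right): buffer="hjbsr" (len 5), cursors c1@4 c2@5, authorship .....
After op 2 (move_left): buffer="hjbsr" (len 5), cursors c1@3 c2@4, authorship .....
After op 3 (insert('h')): buffer="hjbhshr" (len 7), cursors c1@4 c2@6, authorship ...1.2.
After op 4 (move_right): buffer="hjbhshr" (len 7), cursors c1@5 c2@7, authorship ...1.2.
After op 5 (move_left): buffer="hjbhshr" (len 7), cursors c1@4 c2@6, authorship ...1.2.
After op 6 (insert('v')): buffer="hjbhvshvr" (len 9), cursors c1@5 c2@8, authorship ...11.22.
After op 7 (move_left): buffer="hjbhvshvr" (len 9), cursors c1@4 c2@7, authorship ...11.22.

Answer: 4 7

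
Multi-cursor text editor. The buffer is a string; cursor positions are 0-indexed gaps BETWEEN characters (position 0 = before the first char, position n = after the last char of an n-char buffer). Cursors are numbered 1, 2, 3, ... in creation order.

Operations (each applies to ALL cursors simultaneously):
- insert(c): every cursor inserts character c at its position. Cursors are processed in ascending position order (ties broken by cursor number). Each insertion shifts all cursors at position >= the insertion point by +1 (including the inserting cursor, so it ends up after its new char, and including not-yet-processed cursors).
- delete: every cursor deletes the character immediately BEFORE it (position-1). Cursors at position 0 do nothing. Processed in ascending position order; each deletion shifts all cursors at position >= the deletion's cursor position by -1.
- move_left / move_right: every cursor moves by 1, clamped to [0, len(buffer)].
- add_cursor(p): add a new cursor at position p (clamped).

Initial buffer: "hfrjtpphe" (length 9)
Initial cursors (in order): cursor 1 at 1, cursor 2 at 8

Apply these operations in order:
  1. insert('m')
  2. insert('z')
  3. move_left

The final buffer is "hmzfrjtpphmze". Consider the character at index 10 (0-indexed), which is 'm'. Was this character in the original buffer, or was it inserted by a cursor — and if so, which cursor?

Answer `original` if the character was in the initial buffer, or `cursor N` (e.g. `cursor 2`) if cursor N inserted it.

Answer: cursor 2

Derivation:
After op 1 (insert('m')): buffer="hmfrjtpphme" (len 11), cursors c1@2 c2@10, authorship .1.......2.
After op 2 (insert('z')): buffer="hmzfrjtpphmze" (len 13), cursors c1@3 c2@12, authorship .11.......22.
After op 3 (move_left): buffer="hmzfrjtpphmze" (len 13), cursors c1@2 c2@11, authorship .11.......22.
Authorship (.=original, N=cursor N): . 1 1 . . . . . . . 2 2 .
Index 10: author = 2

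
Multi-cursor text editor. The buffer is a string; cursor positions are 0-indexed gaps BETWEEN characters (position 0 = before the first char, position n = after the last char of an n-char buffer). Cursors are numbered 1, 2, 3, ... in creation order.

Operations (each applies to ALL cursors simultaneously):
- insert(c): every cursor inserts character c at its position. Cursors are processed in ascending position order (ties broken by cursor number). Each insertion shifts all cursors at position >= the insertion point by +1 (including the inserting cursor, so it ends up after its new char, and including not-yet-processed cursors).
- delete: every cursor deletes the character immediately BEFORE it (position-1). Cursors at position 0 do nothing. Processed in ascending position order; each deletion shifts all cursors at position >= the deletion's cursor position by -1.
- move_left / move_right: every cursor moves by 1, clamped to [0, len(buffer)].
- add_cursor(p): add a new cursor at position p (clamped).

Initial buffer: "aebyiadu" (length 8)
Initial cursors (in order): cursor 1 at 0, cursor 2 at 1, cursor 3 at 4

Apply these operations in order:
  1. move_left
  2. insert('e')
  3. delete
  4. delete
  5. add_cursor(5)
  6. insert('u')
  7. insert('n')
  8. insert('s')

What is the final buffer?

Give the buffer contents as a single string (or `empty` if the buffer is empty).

After op 1 (move_left): buffer="aebyiadu" (len 8), cursors c1@0 c2@0 c3@3, authorship ........
After op 2 (insert('e')): buffer="eeaebeyiadu" (len 11), cursors c1@2 c2@2 c3@6, authorship 12...3.....
After op 3 (delete): buffer="aebyiadu" (len 8), cursors c1@0 c2@0 c3@3, authorship ........
After op 4 (delete): buffer="aeyiadu" (len 7), cursors c1@0 c2@0 c3@2, authorship .......
After op 5 (add_cursor(5)): buffer="aeyiadu" (len 7), cursors c1@0 c2@0 c3@2 c4@5, authorship .......
After op 6 (insert('u')): buffer="uuaeuyiaudu" (len 11), cursors c1@2 c2@2 c3@5 c4@9, authorship 12..3...4..
After op 7 (insert('n')): buffer="uunnaeunyiaundu" (len 15), cursors c1@4 c2@4 c3@8 c4@13, authorship 1212..33...44..
After op 8 (insert('s')): buffer="uunnssaeunsyiaunsdu" (len 19), cursors c1@6 c2@6 c3@11 c4@17, authorship 121212..333...444..

Answer: uunnssaeunsyiaunsdu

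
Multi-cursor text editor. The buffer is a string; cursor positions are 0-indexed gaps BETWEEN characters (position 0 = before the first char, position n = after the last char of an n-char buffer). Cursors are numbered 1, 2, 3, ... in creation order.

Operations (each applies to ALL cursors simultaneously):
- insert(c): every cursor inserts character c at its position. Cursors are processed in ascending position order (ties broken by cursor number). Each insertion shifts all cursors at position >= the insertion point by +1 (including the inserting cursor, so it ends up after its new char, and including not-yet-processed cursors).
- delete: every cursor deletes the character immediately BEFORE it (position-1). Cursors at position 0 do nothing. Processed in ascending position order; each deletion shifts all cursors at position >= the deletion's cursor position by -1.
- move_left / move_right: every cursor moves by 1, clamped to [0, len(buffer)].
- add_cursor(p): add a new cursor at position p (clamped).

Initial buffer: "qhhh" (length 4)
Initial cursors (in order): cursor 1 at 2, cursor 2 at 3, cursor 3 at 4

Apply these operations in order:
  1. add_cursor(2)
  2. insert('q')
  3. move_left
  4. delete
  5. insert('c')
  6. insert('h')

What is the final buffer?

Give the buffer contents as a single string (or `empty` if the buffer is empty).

After op 1 (add_cursor(2)): buffer="qhhh" (len 4), cursors c1@2 c4@2 c2@3 c3@4, authorship ....
After op 2 (insert('q')): buffer="qhqqhqhq" (len 8), cursors c1@4 c4@4 c2@6 c3@8, authorship ..14.2.3
After op 3 (move_left): buffer="qhqqhqhq" (len 8), cursors c1@3 c4@3 c2@5 c3@7, authorship ..14.2.3
After op 4 (delete): buffer="qqqq" (len 4), cursors c1@1 c4@1 c2@2 c3@3, authorship .423
After op 5 (insert('c')): buffer="qccqcqcq" (len 8), cursors c1@3 c4@3 c2@5 c3@7, authorship .1442233
After op 6 (insert('h')): buffer="qcchhqchqchq" (len 12), cursors c1@5 c4@5 c2@8 c3@11, authorship .14144222333

Answer: qcchhqchqchq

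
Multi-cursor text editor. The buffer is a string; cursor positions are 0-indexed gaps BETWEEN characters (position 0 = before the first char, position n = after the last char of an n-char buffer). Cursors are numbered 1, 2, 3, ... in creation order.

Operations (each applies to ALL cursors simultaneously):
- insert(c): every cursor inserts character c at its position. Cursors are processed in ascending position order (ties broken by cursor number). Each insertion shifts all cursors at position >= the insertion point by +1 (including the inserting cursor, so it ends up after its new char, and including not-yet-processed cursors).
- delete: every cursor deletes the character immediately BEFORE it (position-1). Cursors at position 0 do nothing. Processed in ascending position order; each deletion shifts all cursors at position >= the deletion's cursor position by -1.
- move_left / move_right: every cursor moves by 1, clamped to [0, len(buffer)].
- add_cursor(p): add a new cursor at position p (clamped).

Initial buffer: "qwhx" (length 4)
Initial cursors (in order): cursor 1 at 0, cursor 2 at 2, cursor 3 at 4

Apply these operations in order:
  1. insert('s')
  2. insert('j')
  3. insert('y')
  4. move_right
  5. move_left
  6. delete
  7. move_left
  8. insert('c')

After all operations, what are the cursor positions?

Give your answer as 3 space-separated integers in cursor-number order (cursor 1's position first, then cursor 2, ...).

Answer: 2 7 11

Derivation:
After op 1 (insert('s')): buffer="sqwshxs" (len 7), cursors c1@1 c2@4 c3@7, authorship 1..2..3
After op 2 (insert('j')): buffer="sjqwsjhxsj" (len 10), cursors c1@2 c2@6 c3@10, authorship 11..22..33
After op 3 (insert('y')): buffer="sjyqwsjyhxsjy" (len 13), cursors c1@3 c2@8 c3@13, authorship 111..222..333
After op 4 (move_right): buffer="sjyqwsjyhxsjy" (len 13), cursors c1@4 c2@9 c3@13, authorship 111..222..333
After op 5 (move_left): buffer="sjyqwsjyhxsjy" (len 13), cursors c1@3 c2@8 c3@12, authorship 111..222..333
After op 6 (delete): buffer="sjqwsjhxsy" (len 10), cursors c1@2 c2@6 c3@9, authorship 11..22..33
After op 7 (move_left): buffer="sjqwsjhxsy" (len 10), cursors c1@1 c2@5 c3@8, authorship 11..22..33
After op 8 (insert('c')): buffer="scjqwscjhxcsy" (len 13), cursors c1@2 c2@7 c3@11, authorship 111..222..333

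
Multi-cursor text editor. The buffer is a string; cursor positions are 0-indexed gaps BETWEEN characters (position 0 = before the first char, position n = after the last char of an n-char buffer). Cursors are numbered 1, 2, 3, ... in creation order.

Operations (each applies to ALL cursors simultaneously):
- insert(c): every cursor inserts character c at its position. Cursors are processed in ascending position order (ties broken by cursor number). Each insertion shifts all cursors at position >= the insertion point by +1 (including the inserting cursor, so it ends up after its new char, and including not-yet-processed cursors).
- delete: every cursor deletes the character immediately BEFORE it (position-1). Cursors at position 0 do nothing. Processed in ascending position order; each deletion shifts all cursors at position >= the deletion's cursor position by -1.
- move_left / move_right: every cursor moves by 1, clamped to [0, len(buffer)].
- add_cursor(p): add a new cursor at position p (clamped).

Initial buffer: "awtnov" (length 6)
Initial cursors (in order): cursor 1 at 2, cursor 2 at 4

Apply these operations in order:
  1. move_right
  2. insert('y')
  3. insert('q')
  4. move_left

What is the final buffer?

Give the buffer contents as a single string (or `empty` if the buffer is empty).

After op 1 (move_right): buffer="awtnov" (len 6), cursors c1@3 c2@5, authorship ......
After op 2 (insert('y')): buffer="awtynoyv" (len 8), cursors c1@4 c2@7, authorship ...1..2.
After op 3 (insert('q')): buffer="awtyqnoyqv" (len 10), cursors c1@5 c2@9, authorship ...11..22.
After op 4 (move_left): buffer="awtyqnoyqv" (len 10), cursors c1@4 c2@8, authorship ...11..22.

Answer: awtyqnoyqv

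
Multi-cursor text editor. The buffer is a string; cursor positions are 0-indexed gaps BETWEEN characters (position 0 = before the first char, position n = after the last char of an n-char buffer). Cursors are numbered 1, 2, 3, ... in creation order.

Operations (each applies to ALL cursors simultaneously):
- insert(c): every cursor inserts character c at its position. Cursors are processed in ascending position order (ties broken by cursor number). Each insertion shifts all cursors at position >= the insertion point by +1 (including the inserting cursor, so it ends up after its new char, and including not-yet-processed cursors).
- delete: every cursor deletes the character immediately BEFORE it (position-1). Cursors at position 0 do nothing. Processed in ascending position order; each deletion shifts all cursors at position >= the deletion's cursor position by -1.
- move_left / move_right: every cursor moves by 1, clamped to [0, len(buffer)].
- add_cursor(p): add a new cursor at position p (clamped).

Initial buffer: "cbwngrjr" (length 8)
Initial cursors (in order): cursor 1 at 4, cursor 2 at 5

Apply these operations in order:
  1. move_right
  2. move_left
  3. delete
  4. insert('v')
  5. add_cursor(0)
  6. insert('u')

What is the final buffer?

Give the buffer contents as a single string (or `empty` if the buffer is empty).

After op 1 (move_right): buffer="cbwngrjr" (len 8), cursors c1@5 c2@6, authorship ........
After op 2 (move_left): buffer="cbwngrjr" (len 8), cursors c1@4 c2@5, authorship ........
After op 3 (delete): buffer="cbwrjr" (len 6), cursors c1@3 c2@3, authorship ......
After op 4 (insert('v')): buffer="cbwvvrjr" (len 8), cursors c1@5 c2@5, authorship ...12...
After op 5 (add_cursor(0)): buffer="cbwvvrjr" (len 8), cursors c3@0 c1@5 c2@5, authorship ...12...
After op 6 (insert('u')): buffer="ucbwvvuurjr" (len 11), cursors c3@1 c1@8 c2@8, authorship 3...1212...

Answer: ucbwvvuurjr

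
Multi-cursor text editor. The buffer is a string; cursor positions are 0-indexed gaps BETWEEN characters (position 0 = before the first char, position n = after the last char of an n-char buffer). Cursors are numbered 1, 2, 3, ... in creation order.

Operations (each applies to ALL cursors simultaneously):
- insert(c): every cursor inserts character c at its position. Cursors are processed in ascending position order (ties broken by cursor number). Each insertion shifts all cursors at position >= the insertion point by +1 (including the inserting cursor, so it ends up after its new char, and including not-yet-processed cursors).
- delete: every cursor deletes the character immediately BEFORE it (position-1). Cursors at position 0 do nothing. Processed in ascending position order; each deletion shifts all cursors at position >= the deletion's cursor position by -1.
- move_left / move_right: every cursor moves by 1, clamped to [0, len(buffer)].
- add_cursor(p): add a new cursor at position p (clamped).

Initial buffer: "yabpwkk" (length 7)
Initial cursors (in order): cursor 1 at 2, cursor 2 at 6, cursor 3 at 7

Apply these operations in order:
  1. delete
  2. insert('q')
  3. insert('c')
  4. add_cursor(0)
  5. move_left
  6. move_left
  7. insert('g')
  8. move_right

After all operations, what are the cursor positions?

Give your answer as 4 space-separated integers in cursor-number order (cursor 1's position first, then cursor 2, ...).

Answer: 4 13 13 2

Derivation:
After op 1 (delete): buffer="ybpw" (len 4), cursors c1@1 c2@4 c3@4, authorship ....
After op 2 (insert('q')): buffer="yqbpwqq" (len 7), cursors c1@2 c2@7 c3@7, authorship .1...23
After op 3 (insert('c')): buffer="yqcbpwqqcc" (len 10), cursors c1@3 c2@10 c3@10, authorship .11...2323
After op 4 (add_cursor(0)): buffer="yqcbpwqqcc" (len 10), cursors c4@0 c1@3 c2@10 c3@10, authorship .11...2323
After op 5 (move_left): buffer="yqcbpwqqcc" (len 10), cursors c4@0 c1@2 c2@9 c3@9, authorship .11...2323
After op 6 (move_left): buffer="yqcbpwqqcc" (len 10), cursors c4@0 c1@1 c2@8 c3@8, authorship .11...2323
After op 7 (insert('g')): buffer="gygqcbpwqqggcc" (len 14), cursors c4@1 c1@3 c2@12 c3@12, authorship 4.111...232323
After op 8 (move_right): buffer="gygqcbpwqqggcc" (len 14), cursors c4@2 c1@4 c2@13 c3@13, authorship 4.111...232323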